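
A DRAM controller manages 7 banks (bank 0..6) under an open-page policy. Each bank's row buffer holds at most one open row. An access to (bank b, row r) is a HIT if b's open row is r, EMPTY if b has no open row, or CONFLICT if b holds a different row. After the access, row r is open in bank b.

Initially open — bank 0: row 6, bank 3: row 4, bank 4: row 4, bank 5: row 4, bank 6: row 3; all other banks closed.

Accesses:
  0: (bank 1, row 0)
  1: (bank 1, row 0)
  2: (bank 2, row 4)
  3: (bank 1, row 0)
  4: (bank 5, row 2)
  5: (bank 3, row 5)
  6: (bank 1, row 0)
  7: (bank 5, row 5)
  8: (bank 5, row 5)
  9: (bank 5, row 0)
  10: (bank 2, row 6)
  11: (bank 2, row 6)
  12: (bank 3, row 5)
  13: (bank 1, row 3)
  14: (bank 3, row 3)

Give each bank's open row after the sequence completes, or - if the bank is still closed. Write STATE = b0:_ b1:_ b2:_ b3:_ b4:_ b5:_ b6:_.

STATE = b0:6 b1:3 b2:6 b3:3 b4:4 b5:0 b6:3

step 0: bank1 None->0 [EMPTY]
step 1: bank1 0->0 [HIT]
step 2: bank2 None->4 [EMPTY]
step 3: bank1 0->0 [HIT]
step 4: bank5 4->2 [CONFLICT]
step 5: bank3 4->5 [CONFLICT]
step 6: bank1 0->0 [HIT]
step 7: bank5 2->5 [CONFLICT]
step 8: bank5 5->5 [HIT]
step 9: bank5 5->0 [CONFLICT]
step 10: bank2 4->6 [CONFLICT]
step 11: bank2 6->6 [HIT]
step 12: bank3 5->5 [HIT]
step 13: bank1 0->3 [CONFLICT]
step 14: bank3 5->3 [CONFLICT]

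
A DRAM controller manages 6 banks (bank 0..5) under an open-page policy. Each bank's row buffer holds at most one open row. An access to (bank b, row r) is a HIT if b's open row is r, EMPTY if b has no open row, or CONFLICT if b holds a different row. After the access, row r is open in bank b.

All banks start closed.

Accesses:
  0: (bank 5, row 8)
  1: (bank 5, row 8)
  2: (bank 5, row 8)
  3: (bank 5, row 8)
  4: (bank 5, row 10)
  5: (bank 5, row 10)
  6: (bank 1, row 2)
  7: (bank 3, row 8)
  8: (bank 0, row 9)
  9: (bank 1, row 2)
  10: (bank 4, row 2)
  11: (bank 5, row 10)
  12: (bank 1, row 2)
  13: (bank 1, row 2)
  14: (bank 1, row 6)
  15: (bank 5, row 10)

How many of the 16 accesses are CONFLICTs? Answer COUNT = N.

COUNT = 2

#0 (5,8) E
#1 (5,8) H  (was 8)
#2 (5,8) H  (was 8)
#3 (5,8) H  (was 8)
#4 (5,10) C  (was 8)
#5 (5,10) H  (was 10)
#6 (1,2) E
#7 (3,8) E
#8 (0,9) E
#9 (1,2) H  (was 2)
#10 (4,2) E
#11 (5,10) H  (was 10)
#12 (1,2) H  (was 2)
#13 (1,2) H  (was 2)
#14 (1,6) C  (was 2)
#15 (5,10) H  (was 10)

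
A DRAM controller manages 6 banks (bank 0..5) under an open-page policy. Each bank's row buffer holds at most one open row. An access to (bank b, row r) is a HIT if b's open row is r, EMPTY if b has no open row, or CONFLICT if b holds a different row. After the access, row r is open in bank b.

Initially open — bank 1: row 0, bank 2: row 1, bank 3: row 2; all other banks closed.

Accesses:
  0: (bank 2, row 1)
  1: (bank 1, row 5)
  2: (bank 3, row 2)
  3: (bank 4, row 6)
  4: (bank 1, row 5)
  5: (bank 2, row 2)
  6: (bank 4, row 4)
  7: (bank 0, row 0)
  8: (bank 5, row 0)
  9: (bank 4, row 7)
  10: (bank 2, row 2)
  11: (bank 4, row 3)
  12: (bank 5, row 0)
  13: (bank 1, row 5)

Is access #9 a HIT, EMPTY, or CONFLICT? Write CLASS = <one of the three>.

step 0: bank2 1->1 [HIT]
step 1: bank1 0->5 [CONFLICT]
step 2: bank3 2->2 [HIT]
step 3: bank4 None->6 [EMPTY]
step 4: bank1 5->5 [HIT]
step 5: bank2 1->2 [CONFLICT]
step 6: bank4 6->4 [CONFLICT]
step 7: bank0 None->0 [EMPTY]
step 8: bank5 None->0 [EMPTY]
step 9: bank4 4->7 [CONFLICT]
step 10: bank2 2->2 [HIT]
step 11: bank4 7->3 [CONFLICT]
step 12: bank5 0->0 [HIT]
step 13: bank1 5->5 [HIT]

CLASS = CONFLICT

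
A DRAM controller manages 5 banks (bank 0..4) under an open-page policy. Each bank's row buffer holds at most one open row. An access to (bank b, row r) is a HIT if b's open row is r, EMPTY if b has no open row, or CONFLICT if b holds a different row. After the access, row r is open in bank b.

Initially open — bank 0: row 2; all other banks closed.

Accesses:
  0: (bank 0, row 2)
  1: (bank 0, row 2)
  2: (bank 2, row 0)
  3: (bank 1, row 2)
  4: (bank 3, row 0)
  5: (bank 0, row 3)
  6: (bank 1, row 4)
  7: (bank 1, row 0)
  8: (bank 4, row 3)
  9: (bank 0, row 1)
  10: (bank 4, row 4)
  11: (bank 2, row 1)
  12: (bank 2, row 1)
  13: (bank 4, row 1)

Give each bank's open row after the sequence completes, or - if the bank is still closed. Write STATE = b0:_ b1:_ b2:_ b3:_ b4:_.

STATE = b0:1 b1:0 b2:1 b3:0 b4:1

  [0] b0 r2: had r2 ⇒ H
  [1] b0 r2: had r2 ⇒ H
  [2] b2 r0: no row ⇒ E
  [3] b1 r2: no row ⇒ E
  [4] b3 r0: no row ⇒ E
  [5] b0 r3: had r2 ⇒ C
  [6] b1 r4: had r2 ⇒ C
  [7] b1 r0: had r4 ⇒ C
  [8] b4 r3: no row ⇒ E
  [9] b0 r1: had r3 ⇒ C
  [10] b4 r4: had r3 ⇒ C
  [11] b2 r1: had r0 ⇒ C
  [12] b2 r1: had r1 ⇒ H
  [13] b4 r1: had r4 ⇒ C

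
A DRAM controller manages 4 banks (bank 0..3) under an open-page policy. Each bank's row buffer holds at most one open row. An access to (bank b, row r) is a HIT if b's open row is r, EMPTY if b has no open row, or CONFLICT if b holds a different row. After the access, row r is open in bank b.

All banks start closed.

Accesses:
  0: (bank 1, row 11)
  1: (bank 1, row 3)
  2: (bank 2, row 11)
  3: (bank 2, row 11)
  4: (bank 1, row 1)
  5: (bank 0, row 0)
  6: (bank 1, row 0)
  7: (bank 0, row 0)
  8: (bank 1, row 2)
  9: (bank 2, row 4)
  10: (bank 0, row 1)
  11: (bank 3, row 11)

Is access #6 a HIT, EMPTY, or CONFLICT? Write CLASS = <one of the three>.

CLASS = CONFLICT

0: bank 1 row 11 — prev None → EMPTY
1: bank 1 row 3 — prev 11 → CONFLICT
2: bank 2 row 11 — prev None → EMPTY
3: bank 2 row 11 — prev 11 → HIT
4: bank 1 row 1 — prev 3 → CONFLICT
5: bank 0 row 0 — prev None → EMPTY
6: bank 1 row 0 — prev 1 → CONFLICT
7: bank 0 row 0 — prev 0 → HIT
8: bank 1 row 2 — prev 0 → CONFLICT
9: bank 2 row 4 — prev 11 → CONFLICT
10: bank 0 row 1 — prev 0 → CONFLICT
11: bank 3 row 11 — prev None → EMPTY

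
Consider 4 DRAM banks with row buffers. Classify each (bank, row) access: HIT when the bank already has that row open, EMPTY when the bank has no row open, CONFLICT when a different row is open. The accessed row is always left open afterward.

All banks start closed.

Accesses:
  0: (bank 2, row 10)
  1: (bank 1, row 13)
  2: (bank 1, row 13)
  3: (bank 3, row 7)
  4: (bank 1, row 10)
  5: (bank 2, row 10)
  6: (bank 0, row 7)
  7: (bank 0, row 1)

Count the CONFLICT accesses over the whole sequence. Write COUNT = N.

step 0: bank2 None->10 [EMPTY]
step 1: bank1 None->13 [EMPTY]
step 2: bank1 13->13 [HIT]
step 3: bank3 None->7 [EMPTY]
step 4: bank1 13->10 [CONFLICT]
step 5: bank2 10->10 [HIT]
step 6: bank0 None->7 [EMPTY]
step 7: bank0 7->1 [CONFLICT]

COUNT = 2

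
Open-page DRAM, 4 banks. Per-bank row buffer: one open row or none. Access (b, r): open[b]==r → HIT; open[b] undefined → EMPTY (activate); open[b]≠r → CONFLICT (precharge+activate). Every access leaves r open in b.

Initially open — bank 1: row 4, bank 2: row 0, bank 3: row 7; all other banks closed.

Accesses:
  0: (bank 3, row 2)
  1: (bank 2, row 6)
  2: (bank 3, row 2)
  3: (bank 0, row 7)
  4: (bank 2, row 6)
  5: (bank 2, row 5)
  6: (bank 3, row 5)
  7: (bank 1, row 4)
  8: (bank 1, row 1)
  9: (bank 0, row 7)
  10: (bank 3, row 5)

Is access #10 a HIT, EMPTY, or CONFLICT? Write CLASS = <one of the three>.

0: bank 3 row 2 — prev 7 → CONFLICT
1: bank 2 row 6 — prev 0 → CONFLICT
2: bank 3 row 2 — prev 2 → HIT
3: bank 0 row 7 — prev None → EMPTY
4: bank 2 row 6 — prev 6 → HIT
5: bank 2 row 5 — prev 6 → CONFLICT
6: bank 3 row 5 — prev 2 → CONFLICT
7: bank 1 row 4 — prev 4 → HIT
8: bank 1 row 1 — prev 4 → CONFLICT
9: bank 0 row 7 — prev 7 → HIT
10: bank 3 row 5 — prev 5 → HIT

CLASS = HIT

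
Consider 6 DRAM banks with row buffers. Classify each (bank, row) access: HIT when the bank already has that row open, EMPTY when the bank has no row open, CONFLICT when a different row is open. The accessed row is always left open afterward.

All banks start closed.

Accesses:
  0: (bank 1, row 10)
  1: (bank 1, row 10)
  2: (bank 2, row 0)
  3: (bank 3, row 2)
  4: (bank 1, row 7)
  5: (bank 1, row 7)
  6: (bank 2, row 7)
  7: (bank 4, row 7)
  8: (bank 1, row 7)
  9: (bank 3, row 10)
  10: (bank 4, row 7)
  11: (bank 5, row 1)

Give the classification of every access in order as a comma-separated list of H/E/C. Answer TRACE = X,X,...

TRACE = E,H,E,E,C,H,C,E,H,C,H,E

#0 (1,10) E
#1 (1,10) H  (was 10)
#2 (2,0) E
#3 (3,2) E
#4 (1,7) C  (was 10)
#5 (1,7) H  (was 7)
#6 (2,7) C  (was 0)
#7 (4,7) E
#8 (1,7) H  (was 7)
#9 (3,10) C  (was 2)
#10 (4,7) H  (was 7)
#11 (5,1) E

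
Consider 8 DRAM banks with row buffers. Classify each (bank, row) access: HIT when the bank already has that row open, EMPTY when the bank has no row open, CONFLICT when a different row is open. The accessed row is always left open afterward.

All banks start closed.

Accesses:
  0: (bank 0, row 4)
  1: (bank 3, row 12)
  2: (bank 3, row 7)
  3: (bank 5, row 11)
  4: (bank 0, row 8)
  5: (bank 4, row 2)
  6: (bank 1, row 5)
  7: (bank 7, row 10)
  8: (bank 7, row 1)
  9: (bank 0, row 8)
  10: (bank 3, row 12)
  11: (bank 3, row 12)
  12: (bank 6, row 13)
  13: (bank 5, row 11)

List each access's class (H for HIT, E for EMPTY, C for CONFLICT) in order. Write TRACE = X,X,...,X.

#0 (0,4) E
#1 (3,12) E
#2 (3,7) C  (was 12)
#3 (5,11) E
#4 (0,8) C  (was 4)
#5 (4,2) E
#6 (1,5) E
#7 (7,10) E
#8 (7,1) C  (was 10)
#9 (0,8) H  (was 8)
#10 (3,12) C  (was 7)
#11 (3,12) H  (was 12)
#12 (6,13) E
#13 (5,11) H  (was 11)

TRACE = E,E,C,E,C,E,E,E,C,H,C,H,E,H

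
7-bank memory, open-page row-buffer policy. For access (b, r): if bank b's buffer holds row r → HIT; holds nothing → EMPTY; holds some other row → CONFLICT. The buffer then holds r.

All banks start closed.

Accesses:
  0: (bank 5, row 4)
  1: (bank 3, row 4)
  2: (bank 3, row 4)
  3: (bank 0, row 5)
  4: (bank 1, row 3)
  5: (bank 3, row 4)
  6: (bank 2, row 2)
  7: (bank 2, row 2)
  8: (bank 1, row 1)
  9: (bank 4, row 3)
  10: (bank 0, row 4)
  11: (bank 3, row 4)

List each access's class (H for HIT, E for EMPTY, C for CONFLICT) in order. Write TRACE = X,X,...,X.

0: bank 5 row 4 — prev None → EMPTY
1: bank 3 row 4 — prev None → EMPTY
2: bank 3 row 4 — prev 4 → HIT
3: bank 0 row 5 — prev None → EMPTY
4: bank 1 row 3 — prev None → EMPTY
5: bank 3 row 4 — prev 4 → HIT
6: bank 2 row 2 — prev None → EMPTY
7: bank 2 row 2 — prev 2 → HIT
8: bank 1 row 1 — prev 3 → CONFLICT
9: bank 4 row 3 — prev None → EMPTY
10: bank 0 row 4 — prev 5 → CONFLICT
11: bank 3 row 4 — prev 4 → HIT

TRACE = E,E,H,E,E,H,E,H,C,E,C,H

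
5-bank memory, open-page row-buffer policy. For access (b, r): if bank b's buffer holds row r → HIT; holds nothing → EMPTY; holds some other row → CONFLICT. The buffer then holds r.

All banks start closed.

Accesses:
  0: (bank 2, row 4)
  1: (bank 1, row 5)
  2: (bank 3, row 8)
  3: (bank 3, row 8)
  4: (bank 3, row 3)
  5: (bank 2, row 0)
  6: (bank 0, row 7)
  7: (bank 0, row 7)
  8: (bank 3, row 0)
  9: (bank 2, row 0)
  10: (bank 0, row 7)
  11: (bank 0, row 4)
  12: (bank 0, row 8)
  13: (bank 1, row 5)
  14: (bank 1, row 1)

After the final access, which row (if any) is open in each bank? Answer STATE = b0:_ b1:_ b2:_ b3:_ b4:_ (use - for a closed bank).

0: bank 2 row 4 — prev None → EMPTY
1: bank 1 row 5 — prev None → EMPTY
2: bank 3 row 8 — prev None → EMPTY
3: bank 3 row 8 — prev 8 → HIT
4: bank 3 row 3 — prev 8 → CONFLICT
5: bank 2 row 0 — prev 4 → CONFLICT
6: bank 0 row 7 — prev None → EMPTY
7: bank 0 row 7 — prev 7 → HIT
8: bank 3 row 0 — prev 3 → CONFLICT
9: bank 2 row 0 — prev 0 → HIT
10: bank 0 row 7 — prev 7 → HIT
11: bank 0 row 4 — prev 7 → CONFLICT
12: bank 0 row 8 — prev 4 → CONFLICT
13: bank 1 row 5 — prev 5 → HIT
14: bank 1 row 1 — prev 5 → CONFLICT

STATE = b0:8 b1:1 b2:0 b3:0 b4:-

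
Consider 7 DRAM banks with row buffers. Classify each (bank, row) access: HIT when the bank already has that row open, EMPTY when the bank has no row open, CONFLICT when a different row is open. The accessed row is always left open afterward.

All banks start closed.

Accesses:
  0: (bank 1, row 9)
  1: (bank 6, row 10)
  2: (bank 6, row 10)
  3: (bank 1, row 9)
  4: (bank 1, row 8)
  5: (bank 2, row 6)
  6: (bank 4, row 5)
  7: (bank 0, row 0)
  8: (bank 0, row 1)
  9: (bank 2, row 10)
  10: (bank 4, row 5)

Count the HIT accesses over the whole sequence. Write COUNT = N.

COUNT = 3

0: bank 1 row 9 — prev None → EMPTY
1: bank 6 row 10 — prev None → EMPTY
2: bank 6 row 10 — prev 10 → HIT
3: bank 1 row 9 — prev 9 → HIT
4: bank 1 row 8 — prev 9 → CONFLICT
5: bank 2 row 6 — prev None → EMPTY
6: bank 4 row 5 — prev None → EMPTY
7: bank 0 row 0 — prev None → EMPTY
8: bank 0 row 1 — prev 0 → CONFLICT
9: bank 2 row 10 — prev 6 → CONFLICT
10: bank 4 row 5 — prev 5 → HIT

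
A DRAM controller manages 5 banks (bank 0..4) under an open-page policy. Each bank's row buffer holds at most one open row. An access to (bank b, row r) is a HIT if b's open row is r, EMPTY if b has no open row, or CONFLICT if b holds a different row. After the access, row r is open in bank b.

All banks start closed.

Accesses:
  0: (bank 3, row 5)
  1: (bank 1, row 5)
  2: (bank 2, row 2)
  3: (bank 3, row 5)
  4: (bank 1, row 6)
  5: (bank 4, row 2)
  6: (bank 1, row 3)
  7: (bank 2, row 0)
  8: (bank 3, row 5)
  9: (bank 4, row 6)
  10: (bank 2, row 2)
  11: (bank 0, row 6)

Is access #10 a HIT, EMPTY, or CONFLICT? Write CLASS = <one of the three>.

#0 (3,5) E
#1 (1,5) E
#2 (2,2) E
#3 (3,5) H  (was 5)
#4 (1,6) C  (was 5)
#5 (4,2) E
#6 (1,3) C  (was 6)
#7 (2,0) C  (was 2)
#8 (3,5) H  (was 5)
#9 (4,6) C  (was 2)
#10 (2,2) C  (was 0)
#11 (0,6) E

CLASS = CONFLICT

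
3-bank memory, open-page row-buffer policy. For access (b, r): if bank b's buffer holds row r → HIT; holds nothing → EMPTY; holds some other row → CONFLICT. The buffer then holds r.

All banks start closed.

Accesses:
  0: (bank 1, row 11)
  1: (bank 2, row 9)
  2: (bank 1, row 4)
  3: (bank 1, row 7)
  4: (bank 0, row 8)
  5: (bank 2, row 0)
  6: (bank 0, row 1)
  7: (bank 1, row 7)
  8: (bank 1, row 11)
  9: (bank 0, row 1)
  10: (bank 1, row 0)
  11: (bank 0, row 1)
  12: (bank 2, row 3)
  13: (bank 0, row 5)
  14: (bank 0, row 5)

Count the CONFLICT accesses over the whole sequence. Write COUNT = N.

COUNT = 8

step 0: bank1 None->11 [EMPTY]
step 1: bank2 None->9 [EMPTY]
step 2: bank1 11->4 [CONFLICT]
step 3: bank1 4->7 [CONFLICT]
step 4: bank0 None->8 [EMPTY]
step 5: bank2 9->0 [CONFLICT]
step 6: bank0 8->1 [CONFLICT]
step 7: bank1 7->7 [HIT]
step 8: bank1 7->11 [CONFLICT]
step 9: bank0 1->1 [HIT]
step 10: bank1 11->0 [CONFLICT]
step 11: bank0 1->1 [HIT]
step 12: bank2 0->3 [CONFLICT]
step 13: bank0 1->5 [CONFLICT]
step 14: bank0 5->5 [HIT]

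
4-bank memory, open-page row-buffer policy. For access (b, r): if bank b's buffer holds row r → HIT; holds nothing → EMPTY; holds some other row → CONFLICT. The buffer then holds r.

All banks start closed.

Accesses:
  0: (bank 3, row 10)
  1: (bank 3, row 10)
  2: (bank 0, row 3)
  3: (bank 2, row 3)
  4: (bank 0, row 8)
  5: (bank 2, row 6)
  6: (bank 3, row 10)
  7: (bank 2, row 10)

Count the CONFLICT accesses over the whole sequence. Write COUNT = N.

0: bank 3 row 10 — prev None → EMPTY
1: bank 3 row 10 — prev 10 → HIT
2: bank 0 row 3 — prev None → EMPTY
3: bank 2 row 3 — prev None → EMPTY
4: bank 0 row 8 — prev 3 → CONFLICT
5: bank 2 row 6 — prev 3 → CONFLICT
6: bank 3 row 10 — prev 10 → HIT
7: bank 2 row 10 — prev 6 → CONFLICT

COUNT = 3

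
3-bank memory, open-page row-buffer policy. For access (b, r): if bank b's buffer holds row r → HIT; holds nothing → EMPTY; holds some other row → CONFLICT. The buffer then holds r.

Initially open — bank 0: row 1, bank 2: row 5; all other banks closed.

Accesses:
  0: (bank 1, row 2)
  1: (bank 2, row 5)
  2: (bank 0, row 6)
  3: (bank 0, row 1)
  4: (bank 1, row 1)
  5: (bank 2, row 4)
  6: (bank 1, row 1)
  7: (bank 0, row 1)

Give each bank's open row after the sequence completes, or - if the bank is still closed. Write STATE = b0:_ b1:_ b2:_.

0: bank 1 row 2 — prev None → EMPTY
1: bank 2 row 5 — prev 5 → HIT
2: bank 0 row 6 — prev 1 → CONFLICT
3: bank 0 row 1 — prev 6 → CONFLICT
4: bank 1 row 1 — prev 2 → CONFLICT
5: bank 2 row 4 — prev 5 → CONFLICT
6: bank 1 row 1 — prev 1 → HIT
7: bank 0 row 1 — prev 1 → HIT

STATE = b0:1 b1:1 b2:4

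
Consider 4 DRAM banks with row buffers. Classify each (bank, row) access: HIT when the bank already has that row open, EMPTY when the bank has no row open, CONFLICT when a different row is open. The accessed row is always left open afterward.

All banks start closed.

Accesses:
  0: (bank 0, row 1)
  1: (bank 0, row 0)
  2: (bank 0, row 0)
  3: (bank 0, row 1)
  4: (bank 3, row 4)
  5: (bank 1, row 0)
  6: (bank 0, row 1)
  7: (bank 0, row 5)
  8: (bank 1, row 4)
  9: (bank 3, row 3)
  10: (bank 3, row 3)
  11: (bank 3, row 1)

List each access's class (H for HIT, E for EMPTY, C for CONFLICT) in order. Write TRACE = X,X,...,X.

  [0] b0 r1: no row ⇒ E
  [1] b0 r0: had r1 ⇒ C
  [2] b0 r0: had r0 ⇒ H
  [3] b0 r1: had r0 ⇒ C
  [4] b3 r4: no row ⇒ E
  [5] b1 r0: no row ⇒ E
  [6] b0 r1: had r1 ⇒ H
  [7] b0 r5: had r1 ⇒ C
  [8] b1 r4: had r0 ⇒ C
  [9] b3 r3: had r4 ⇒ C
  [10] b3 r3: had r3 ⇒ H
  [11] b3 r1: had r3 ⇒ C

TRACE = E,C,H,C,E,E,H,C,C,C,H,C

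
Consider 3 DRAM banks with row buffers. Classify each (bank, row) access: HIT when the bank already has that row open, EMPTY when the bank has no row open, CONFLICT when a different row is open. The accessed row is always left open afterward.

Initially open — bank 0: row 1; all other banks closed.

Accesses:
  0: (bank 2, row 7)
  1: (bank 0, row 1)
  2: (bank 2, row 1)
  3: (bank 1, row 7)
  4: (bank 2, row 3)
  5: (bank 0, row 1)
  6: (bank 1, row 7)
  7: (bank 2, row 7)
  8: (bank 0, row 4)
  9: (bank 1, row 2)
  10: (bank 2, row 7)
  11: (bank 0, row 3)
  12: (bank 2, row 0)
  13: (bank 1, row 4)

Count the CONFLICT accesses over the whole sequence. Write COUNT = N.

  [0] b2 r7: no row ⇒ E
  [1] b0 r1: had r1 ⇒ H
  [2] b2 r1: had r7 ⇒ C
  [3] b1 r7: no row ⇒ E
  [4] b2 r3: had r1 ⇒ C
  [5] b0 r1: had r1 ⇒ H
  [6] b1 r7: had r7 ⇒ H
  [7] b2 r7: had r3 ⇒ C
  [8] b0 r4: had r1 ⇒ C
  [9] b1 r2: had r7 ⇒ C
  [10] b2 r7: had r7 ⇒ H
  [11] b0 r3: had r4 ⇒ C
  [12] b2 r0: had r7 ⇒ C
  [13] b1 r4: had r2 ⇒ C

COUNT = 8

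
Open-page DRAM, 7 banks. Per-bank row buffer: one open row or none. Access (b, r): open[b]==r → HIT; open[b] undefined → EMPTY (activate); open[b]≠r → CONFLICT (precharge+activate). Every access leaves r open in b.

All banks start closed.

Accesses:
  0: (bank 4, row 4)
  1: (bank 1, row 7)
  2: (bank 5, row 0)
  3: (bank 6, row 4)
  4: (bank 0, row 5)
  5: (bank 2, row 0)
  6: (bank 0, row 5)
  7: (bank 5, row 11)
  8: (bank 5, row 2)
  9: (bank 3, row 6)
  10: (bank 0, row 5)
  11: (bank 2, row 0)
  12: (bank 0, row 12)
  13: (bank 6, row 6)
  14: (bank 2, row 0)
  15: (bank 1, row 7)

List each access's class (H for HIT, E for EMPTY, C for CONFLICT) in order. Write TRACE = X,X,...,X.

step 0: bank4 None->4 [EMPTY]
step 1: bank1 None->7 [EMPTY]
step 2: bank5 None->0 [EMPTY]
step 3: bank6 None->4 [EMPTY]
step 4: bank0 None->5 [EMPTY]
step 5: bank2 None->0 [EMPTY]
step 6: bank0 5->5 [HIT]
step 7: bank5 0->11 [CONFLICT]
step 8: bank5 11->2 [CONFLICT]
step 9: bank3 None->6 [EMPTY]
step 10: bank0 5->5 [HIT]
step 11: bank2 0->0 [HIT]
step 12: bank0 5->12 [CONFLICT]
step 13: bank6 4->6 [CONFLICT]
step 14: bank2 0->0 [HIT]
step 15: bank1 7->7 [HIT]

TRACE = E,E,E,E,E,E,H,C,C,E,H,H,C,C,H,H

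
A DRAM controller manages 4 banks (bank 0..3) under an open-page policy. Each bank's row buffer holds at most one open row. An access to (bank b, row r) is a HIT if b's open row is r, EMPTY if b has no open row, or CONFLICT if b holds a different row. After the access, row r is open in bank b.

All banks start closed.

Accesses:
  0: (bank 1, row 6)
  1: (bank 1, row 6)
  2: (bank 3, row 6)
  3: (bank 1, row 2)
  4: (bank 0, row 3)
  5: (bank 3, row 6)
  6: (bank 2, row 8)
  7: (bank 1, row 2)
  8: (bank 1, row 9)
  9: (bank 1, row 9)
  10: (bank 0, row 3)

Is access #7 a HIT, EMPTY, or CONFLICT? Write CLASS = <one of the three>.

CLASS = HIT

step 0: bank1 None->6 [EMPTY]
step 1: bank1 6->6 [HIT]
step 2: bank3 None->6 [EMPTY]
step 3: bank1 6->2 [CONFLICT]
step 4: bank0 None->3 [EMPTY]
step 5: bank3 6->6 [HIT]
step 6: bank2 None->8 [EMPTY]
step 7: bank1 2->2 [HIT]
step 8: bank1 2->9 [CONFLICT]
step 9: bank1 9->9 [HIT]
step 10: bank0 3->3 [HIT]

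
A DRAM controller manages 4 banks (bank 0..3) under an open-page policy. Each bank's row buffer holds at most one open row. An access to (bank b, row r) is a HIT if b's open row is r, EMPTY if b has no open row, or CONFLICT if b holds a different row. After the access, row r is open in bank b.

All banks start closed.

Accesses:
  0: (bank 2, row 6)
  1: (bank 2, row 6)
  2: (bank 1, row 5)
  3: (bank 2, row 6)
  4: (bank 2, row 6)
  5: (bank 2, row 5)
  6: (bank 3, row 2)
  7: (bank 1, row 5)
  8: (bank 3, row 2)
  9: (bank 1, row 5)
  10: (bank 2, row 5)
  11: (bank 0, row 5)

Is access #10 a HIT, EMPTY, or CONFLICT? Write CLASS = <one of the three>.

0: bank 2 row 6 — prev None → EMPTY
1: bank 2 row 6 — prev 6 → HIT
2: bank 1 row 5 — prev None → EMPTY
3: bank 2 row 6 — prev 6 → HIT
4: bank 2 row 6 — prev 6 → HIT
5: bank 2 row 5 — prev 6 → CONFLICT
6: bank 3 row 2 — prev None → EMPTY
7: bank 1 row 5 — prev 5 → HIT
8: bank 3 row 2 — prev 2 → HIT
9: bank 1 row 5 — prev 5 → HIT
10: bank 2 row 5 — prev 5 → HIT
11: bank 0 row 5 — prev None → EMPTY

CLASS = HIT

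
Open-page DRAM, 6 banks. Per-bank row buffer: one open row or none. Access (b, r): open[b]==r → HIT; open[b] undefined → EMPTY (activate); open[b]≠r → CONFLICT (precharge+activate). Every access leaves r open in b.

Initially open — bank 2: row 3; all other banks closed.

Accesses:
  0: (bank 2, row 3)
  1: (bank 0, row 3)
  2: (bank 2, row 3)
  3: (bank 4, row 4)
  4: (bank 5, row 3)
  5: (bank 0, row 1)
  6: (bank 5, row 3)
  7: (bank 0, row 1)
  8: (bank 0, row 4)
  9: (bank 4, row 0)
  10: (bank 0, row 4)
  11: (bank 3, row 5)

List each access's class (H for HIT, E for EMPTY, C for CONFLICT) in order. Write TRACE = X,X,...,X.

0: bank 2 row 3 — prev 3 → HIT
1: bank 0 row 3 — prev None → EMPTY
2: bank 2 row 3 — prev 3 → HIT
3: bank 4 row 4 — prev None → EMPTY
4: bank 5 row 3 — prev None → EMPTY
5: bank 0 row 1 — prev 3 → CONFLICT
6: bank 5 row 3 — prev 3 → HIT
7: bank 0 row 1 — prev 1 → HIT
8: bank 0 row 4 — prev 1 → CONFLICT
9: bank 4 row 0 — prev 4 → CONFLICT
10: bank 0 row 4 — prev 4 → HIT
11: bank 3 row 5 — prev None → EMPTY

TRACE = H,E,H,E,E,C,H,H,C,C,H,E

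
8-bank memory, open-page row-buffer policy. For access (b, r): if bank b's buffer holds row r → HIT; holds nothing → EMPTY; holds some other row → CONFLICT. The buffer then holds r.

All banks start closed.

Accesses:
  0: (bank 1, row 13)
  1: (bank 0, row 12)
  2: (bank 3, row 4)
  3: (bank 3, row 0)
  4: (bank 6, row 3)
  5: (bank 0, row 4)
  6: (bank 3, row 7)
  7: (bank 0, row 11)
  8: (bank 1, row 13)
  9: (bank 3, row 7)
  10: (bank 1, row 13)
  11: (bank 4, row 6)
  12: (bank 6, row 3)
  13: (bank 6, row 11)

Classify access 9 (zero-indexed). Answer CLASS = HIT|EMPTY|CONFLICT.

CLASS = HIT

#0 (1,13) E
#1 (0,12) E
#2 (3,4) E
#3 (3,0) C  (was 4)
#4 (6,3) E
#5 (0,4) C  (was 12)
#6 (3,7) C  (was 0)
#7 (0,11) C  (was 4)
#8 (1,13) H  (was 13)
#9 (3,7) H  (was 7)
#10 (1,13) H  (was 13)
#11 (4,6) E
#12 (6,3) H  (was 3)
#13 (6,11) C  (was 3)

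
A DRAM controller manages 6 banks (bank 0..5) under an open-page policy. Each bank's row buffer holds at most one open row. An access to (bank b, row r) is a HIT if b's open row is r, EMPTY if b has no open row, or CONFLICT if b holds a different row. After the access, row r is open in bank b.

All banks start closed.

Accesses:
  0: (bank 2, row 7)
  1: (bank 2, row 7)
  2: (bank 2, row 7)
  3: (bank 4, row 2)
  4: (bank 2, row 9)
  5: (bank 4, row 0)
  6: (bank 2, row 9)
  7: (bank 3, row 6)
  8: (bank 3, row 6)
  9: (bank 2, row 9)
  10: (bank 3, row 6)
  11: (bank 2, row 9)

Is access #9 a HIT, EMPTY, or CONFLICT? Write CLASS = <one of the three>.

step 0: bank2 None->7 [EMPTY]
step 1: bank2 7->7 [HIT]
step 2: bank2 7->7 [HIT]
step 3: bank4 None->2 [EMPTY]
step 4: bank2 7->9 [CONFLICT]
step 5: bank4 2->0 [CONFLICT]
step 6: bank2 9->9 [HIT]
step 7: bank3 None->6 [EMPTY]
step 8: bank3 6->6 [HIT]
step 9: bank2 9->9 [HIT]
step 10: bank3 6->6 [HIT]
step 11: bank2 9->9 [HIT]

CLASS = HIT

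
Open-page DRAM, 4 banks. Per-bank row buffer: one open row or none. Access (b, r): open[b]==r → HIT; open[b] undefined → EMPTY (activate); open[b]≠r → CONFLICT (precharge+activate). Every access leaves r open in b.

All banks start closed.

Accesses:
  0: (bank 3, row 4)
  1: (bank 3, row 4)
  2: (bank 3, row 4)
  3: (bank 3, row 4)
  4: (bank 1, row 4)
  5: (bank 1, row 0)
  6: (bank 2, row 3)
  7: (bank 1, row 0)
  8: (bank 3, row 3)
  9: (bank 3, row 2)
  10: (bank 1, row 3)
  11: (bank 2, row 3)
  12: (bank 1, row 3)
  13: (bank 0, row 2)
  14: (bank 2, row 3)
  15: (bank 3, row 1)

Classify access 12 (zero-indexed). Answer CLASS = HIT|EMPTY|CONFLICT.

CLASS = HIT

#0 (3,4) E
#1 (3,4) H  (was 4)
#2 (3,4) H  (was 4)
#3 (3,4) H  (was 4)
#4 (1,4) E
#5 (1,0) C  (was 4)
#6 (2,3) E
#7 (1,0) H  (was 0)
#8 (3,3) C  (was 4)
#9 (3,2) C  (was 3)
#10 (1,3) C  (was 0)
#11 (2,3) H  (was 3)
#12 (1,3) H  (was 3)
#13 (0,2) E
#14 (2,3) H  (was 3)
#15 (3,1) C  (was 2)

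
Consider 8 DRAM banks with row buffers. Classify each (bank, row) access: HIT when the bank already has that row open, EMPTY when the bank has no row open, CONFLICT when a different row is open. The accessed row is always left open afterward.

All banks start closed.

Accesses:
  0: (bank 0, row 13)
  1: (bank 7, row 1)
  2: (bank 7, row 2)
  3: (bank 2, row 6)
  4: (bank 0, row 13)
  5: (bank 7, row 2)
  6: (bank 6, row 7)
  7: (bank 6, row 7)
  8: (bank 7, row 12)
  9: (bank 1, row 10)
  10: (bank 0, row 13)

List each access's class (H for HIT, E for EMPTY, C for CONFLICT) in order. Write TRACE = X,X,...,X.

TRACE = E,E,C,E,H,H,E,H,C,E,H

0: bank 0 row 13 — prev None → EMPTY
1: bank 7 row 1 — prev None → EMPTY
2: bank 7 row 2 — prev 1 → CONFLICT
3: bank 2 row 6 — prev None → EMPTY
4: bank 0 row 13 — prev 13 → HIT
5: bank 7 row 2 — prev 2 → HIT
6: bank 6 row 7 — prev None → EMPTY
7: bank 6 row 7 — prev 7 → HIT
8: bank 7 row 12 — prev 2 → CONFLICT
9: bank 1 row 10 — prev None → EMPTY
10: bank 0 row 13 — prev 13 → HIT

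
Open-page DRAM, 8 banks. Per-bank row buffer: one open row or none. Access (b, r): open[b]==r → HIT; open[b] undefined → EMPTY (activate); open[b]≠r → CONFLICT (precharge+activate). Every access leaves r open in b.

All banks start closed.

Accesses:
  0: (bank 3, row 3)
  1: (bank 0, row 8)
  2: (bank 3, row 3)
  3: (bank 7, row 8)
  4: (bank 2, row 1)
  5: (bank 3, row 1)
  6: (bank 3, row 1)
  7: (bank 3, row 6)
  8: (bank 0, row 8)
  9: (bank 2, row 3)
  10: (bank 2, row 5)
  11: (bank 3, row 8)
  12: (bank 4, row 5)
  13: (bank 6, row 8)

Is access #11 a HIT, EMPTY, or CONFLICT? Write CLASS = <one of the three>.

CLASS = CONFLICT

0: bank 3 row 3 — prev None → EMPTY
1: bank 0 row 8 — prev None → EMPTY
2: bank 3 row 3 — prev 3 → HIT
3: bank 7 row 8 — prev None → EMPTY
4: bank 2 row 1 — prev None → EMPTY
5: bank 3 row 1 — prev 3 → CONFLICT
6: bank 3 row 1 — prev 1 → HIT
7: bank 3 row 6 — prev 1 → CONFLICT
8: bank 0 row 8 — prev 8 → HIT
9: bank 2 row 3 — prev 1 → CONFLICT
10: bank 2 row 5 — prev 3 → CONFLICT
11: bank 3 row 8 — prev 6 → CONFLICT
12: bank 4 row 5 — prev None → EMPTY
13: bank 6 row 8 — prev None → EMPTY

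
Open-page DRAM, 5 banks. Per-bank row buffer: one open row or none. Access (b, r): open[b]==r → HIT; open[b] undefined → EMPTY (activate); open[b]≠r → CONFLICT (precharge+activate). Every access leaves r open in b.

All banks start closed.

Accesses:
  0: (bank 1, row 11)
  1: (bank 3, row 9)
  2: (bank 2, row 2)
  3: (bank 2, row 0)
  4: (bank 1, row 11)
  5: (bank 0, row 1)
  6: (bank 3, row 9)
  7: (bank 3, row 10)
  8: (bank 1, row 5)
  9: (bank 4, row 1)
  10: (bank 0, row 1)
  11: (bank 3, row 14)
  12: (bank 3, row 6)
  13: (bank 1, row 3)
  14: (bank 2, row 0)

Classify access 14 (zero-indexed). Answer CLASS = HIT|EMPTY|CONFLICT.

CLASS = HIT

#0 (1,11) E
#1 (3,9) E
#2 (2,2) E
#3 (2,0) C  (was 2)
#4 (1,11) H  (was 11)
#5 (0,1) E
#6 (3,9) H  (was 9)
#7 (3,10) C  (was 9)
#8 (1,5) C  (was 11)
#9 (4,1) E
#10 (0,1) H  (was 1)
#11 (3,14) C  (was 10)
#12 (3,6) C  (was 14)
#13 (1,3) C  (was 5)
#14 (2,0) H  (was 0)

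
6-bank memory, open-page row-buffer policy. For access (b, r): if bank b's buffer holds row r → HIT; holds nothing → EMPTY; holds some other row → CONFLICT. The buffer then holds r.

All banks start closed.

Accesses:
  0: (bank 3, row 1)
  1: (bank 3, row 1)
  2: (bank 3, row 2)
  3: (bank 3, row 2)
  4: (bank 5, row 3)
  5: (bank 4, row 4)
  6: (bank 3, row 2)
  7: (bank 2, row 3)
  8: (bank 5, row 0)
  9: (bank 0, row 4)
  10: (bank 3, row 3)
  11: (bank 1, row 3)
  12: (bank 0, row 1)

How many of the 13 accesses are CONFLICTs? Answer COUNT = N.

COUNT = 4

step 0: bank3 None->1 [EMPTY]
step 1: bank3 1->1 [HIT]
step 2: bank3 1->2 [CONFLICT]
step 3: bank3 2->2 [HIT]
step 4: bank5 None->3 [EMPTY]
step 5: bank4 None->4 [EMPTY]
step 6: bank3 2->2 [HIT]
step 7: bank2 None->3 [EMPTY]
step 8: bank5 3->0 [CONFLICT]
step 9: bank0 None->4 [EMPTY]
step 10: bank3 2->3 [CONFLICT]
step 11: bank1 None->3 [EMPTY]
step 12: bank0 4->1 [CONFLICT]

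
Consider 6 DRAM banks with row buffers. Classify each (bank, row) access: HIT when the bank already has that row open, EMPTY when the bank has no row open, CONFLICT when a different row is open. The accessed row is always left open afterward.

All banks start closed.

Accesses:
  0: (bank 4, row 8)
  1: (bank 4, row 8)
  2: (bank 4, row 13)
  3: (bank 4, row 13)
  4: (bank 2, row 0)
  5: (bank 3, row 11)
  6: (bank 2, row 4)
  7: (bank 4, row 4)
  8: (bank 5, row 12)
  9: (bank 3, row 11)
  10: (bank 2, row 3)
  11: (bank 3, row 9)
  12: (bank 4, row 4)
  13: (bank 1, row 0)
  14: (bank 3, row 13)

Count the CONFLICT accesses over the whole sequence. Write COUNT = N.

COUNT = 6

  [0] b4 r8: no row ⇒ E
  [1] b4 r8: had r8 ⇒ H
  [2] b4 r13: had r8 ⇒ C
  [3] b4 r13: had r13 ⇒ H
  [4] b2 r0: no row ⇒ E
  [5] b3 r11: no row ⇒ E
  [6] b2 r4: had r0 ⇒ C
  [7] b4 r4: had r13 ⇒ C
  [8] b5 r12: no row ⇒ E
  [9] b3 r11: had r11 ⇒ H
  [10] b2 r3: had r4 ⇒ C
  [11] b3 r9: had r11 ⇒ C
  [12] b4 r4: had r4 ⇒ H
  [13] b1 r0: no row ⇒ E
  [14] b3 r13: had r9 ⇒ C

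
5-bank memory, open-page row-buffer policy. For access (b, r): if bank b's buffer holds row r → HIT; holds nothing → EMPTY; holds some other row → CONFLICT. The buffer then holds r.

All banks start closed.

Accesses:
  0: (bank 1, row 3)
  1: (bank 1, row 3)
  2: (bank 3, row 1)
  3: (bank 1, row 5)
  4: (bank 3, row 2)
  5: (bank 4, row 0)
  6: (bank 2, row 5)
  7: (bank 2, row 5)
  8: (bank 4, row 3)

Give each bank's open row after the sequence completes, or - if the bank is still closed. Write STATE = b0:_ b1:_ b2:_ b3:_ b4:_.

  [0] b1 r3: no row ⇒ E
  [1] b1 r3: had r3 ⇒ H
  [2] b3 r1: no row ⇒ E
  [3] b1 r5: had r3 ⇒ C
  [4] b3 r2: had r1 ⇒ C
  [5] b4 r0: no row ⇒ E
  [6] b2 r5: no row ⇒ E
  [7] b2 r5: had r5 ⇒ H
  [8] b4 r3: had r0 ⇒ C

STATE = b0:- b1:5 b2:5 b3:2 b4:3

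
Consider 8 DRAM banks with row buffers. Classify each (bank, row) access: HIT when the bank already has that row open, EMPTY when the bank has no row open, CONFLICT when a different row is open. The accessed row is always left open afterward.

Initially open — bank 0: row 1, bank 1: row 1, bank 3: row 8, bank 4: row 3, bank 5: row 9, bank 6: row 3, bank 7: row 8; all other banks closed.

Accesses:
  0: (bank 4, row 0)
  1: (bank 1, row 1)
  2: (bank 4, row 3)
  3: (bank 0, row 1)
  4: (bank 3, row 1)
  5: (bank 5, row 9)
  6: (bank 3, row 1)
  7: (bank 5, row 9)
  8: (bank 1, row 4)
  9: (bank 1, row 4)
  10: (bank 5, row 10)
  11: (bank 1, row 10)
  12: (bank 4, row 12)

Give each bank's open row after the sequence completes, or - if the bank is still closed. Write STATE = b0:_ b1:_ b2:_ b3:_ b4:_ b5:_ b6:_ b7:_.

#0 (4,0) C  (was 3)
#1 (1,1) H  (was 1)
#2 (4,3) C  (was 0)
#3 (0,1) H  (was 1)
#4 (3,1) C  (was 8)
#5 (5,9) H  (was 9)
#6 (3,1) H  (was 1)
#7 (5,9) H  (was 9)
#8 (1,4) C  (was 1)
#9 (1,4) H  (was 4)
#10 (5,10) C  (was 9)
#11 (1,10) C  (was 4)
#12 (4,12) C  (was 3)

STATE = b0:1 b1:10 b2:- b3:1 b4:12 b5:10 b6:3 b7:8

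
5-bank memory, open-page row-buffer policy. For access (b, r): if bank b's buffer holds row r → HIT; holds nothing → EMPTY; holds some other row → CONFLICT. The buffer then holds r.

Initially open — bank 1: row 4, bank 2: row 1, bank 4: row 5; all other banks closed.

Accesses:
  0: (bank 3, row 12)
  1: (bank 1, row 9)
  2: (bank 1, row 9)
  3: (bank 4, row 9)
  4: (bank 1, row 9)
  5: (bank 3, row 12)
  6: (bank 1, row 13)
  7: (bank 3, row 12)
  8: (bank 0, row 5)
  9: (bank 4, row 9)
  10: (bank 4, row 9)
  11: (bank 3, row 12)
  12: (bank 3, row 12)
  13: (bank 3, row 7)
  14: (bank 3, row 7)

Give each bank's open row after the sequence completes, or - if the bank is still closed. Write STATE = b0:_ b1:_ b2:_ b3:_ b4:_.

STATE = b0:5 b1:13 b2:1 b3:7 b4:9

step 0: bank3 None->12 [EMPTY]
step 1: bank1 4->9 [CONFLICT]
step 2: bank1 9->9 [HIT]
step 3: bank4 5->9 [CONFLICT]
step 4: bank1 9->9 [HIT]
step 5: bank3 12->12 [HIT]
step 6: bank1 9->13 [CONFLICT]
step 7: bank3 12->12 [HIT]
step 8: bank0 None->5 [EMPTY]
step 9: bank4 9->9 [HIT]
step 10: bank4 9->9 [HIT]
step 11: bank3 12->12 [HIT]
step 12: bank3 12->12 [HIT]
step 13: bank3 12->7 [CONFLICT]
step 14: bank3 7->7 [HIT]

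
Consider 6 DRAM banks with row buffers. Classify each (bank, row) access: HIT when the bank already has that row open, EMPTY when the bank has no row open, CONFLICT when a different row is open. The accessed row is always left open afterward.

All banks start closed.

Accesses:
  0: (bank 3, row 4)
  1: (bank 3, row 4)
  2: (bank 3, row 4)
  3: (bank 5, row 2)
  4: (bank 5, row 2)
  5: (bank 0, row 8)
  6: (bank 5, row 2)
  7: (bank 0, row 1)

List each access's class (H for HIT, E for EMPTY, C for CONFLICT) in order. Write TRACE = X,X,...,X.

TRACE = E,H,H,E,H,E,H,C

#0 (3,4) E
#1 (3,4) H  (was 4)
#2 (3,4) H  (was 4)
#3 (5,2) E
#4 (5,2) H  (was 2)
#5 (0,8) E
#6 (5,2) H  (was 2)
#7 (0,1) C  (was 8)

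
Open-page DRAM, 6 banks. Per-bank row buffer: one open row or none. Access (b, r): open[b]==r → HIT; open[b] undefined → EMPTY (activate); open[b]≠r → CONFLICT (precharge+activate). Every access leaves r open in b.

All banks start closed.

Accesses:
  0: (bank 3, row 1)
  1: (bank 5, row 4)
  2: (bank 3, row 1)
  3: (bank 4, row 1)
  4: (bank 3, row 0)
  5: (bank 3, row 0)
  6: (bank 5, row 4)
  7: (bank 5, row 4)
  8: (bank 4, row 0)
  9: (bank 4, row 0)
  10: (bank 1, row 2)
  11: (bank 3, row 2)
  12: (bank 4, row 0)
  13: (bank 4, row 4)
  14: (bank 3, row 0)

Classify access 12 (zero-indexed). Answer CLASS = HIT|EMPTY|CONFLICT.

step 0: bank3 None->1 [EMPTY]
step 1: bank5 None->4 [EMPTY]
step 2: bank3 1->1 [HIT]
step 3: bank4 None->1 [EMPTY]
step 4: bank3 1->0 [CONFLICT]
step 5: bank3 0->0 [HIT]
step 6: bank5 4->4 [HIT]
step 7: bank5 4->4 [HIT]
step 8: bank4 1->0 [CONFLICT]
step 9: bank4 0->0 [HIT]
step 10: bank1 None->2 [EMPTY]
step 11: bank3 0->2 [CONFLICT]
step 12: bank4 0->0 [HIT]
step 13: bank4 0->4 [CONFLICT]
step 14: bank3 2->0 [CONFLICT]

CLASS = HIT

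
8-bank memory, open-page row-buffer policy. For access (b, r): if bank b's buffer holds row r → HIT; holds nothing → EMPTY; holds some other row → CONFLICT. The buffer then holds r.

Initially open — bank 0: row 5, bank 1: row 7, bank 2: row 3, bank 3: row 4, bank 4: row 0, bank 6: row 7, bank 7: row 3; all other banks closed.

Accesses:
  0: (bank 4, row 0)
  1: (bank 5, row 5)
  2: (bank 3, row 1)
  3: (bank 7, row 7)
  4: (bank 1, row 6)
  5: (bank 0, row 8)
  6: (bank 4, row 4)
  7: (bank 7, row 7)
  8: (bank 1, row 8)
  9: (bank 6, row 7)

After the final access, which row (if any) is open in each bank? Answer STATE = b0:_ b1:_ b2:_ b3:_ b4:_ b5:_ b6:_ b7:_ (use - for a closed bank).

0: bank 4 row 0 — prev 0 → HIT
1: bank 5 row 5 — prev None → EMPTY
2: bank 3 row 1 — prev 4 → CONFLICT
3: bank 7 row 7 — prev 3 → CONFLICT
4: bank 1 row 6 — prev 7 → CONFLICT
5: bank 0 row 8 — prev 5 → CONFLICT
6: bank 4 row 4 — prev 0 → CONFLICT
7: bank 7 row 7 — prev 7 → HIT
8: bank 1 row 8 — prev 6 → CONFLICT
9: bank 6 row 7 — prev 7 → HIT

STATE = b0:8 b1:8 b2:3 b3:1 b4:4 b5:5 b6:7 b7:7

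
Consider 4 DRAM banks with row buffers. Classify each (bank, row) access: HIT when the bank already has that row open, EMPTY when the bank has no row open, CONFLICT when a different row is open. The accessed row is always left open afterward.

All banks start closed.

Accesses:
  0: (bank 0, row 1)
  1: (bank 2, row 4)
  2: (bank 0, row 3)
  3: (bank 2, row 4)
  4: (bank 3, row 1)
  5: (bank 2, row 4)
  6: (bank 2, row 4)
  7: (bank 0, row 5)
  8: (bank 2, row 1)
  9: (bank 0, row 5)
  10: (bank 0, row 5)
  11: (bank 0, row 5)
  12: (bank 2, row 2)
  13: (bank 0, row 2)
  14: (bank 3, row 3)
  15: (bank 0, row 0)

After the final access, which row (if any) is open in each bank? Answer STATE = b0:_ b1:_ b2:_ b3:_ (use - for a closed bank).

STATE = b0:0 b1:- b2:2 b3:3

  [0] b0 r1: no row ⇒ E
  [1] b2 r4: no row ⇒ E
  [2] b0 r3: had r1 ⇒ C
  [3] b2 r4: had r4 ⇒ H
  [4] b3 r1: no row ⇒ E
  [5] b2 r4: had r4 ⇒ H
  [6] b2 r4: had r4 ⇒ H
  [7] b0 r5: had r3 ⇒ C
  [8] b2 r1: had r4 ⇒ C
  [9] b0 r5: had r5 ⇒ H
  [10] b0 r5: had r5 ⇒ H
  [11] b0 r5: had r5 ⇒ H
  [12] b2 r2: had r1 ⇒ C
  [13] b0 r2: had r5 ⇒ C
  [14] b3 r3: had r1 ⇒ C
  [15] b0 r0: had r2 ⇒ C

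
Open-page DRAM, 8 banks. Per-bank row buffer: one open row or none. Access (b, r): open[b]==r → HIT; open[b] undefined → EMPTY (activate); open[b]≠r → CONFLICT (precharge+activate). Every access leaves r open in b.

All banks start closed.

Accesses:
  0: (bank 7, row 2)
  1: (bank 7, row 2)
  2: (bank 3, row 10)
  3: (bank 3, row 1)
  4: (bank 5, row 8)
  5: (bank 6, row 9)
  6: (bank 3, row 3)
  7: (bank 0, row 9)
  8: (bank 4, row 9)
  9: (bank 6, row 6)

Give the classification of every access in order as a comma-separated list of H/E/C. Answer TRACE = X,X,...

0: bank 7 row 2 — prev None → EMPTY
1: bank 7 row 2 — prev 2 → HIT
2: bank 3 row 10 — prev None → EMPTY
3: bank 3 row 1 — prev 10 → CONFLICT
4: bank 5 row 8 — prev None → EMPTY
5: bank 6 row 9 — prev None → EMPTY
6: bank 3 row 3 — prev 1 → CONFLICT
7: bank 0 row 9 — prev None → EMPTY
8: bank 4 row 9 — prev None → EMPTY
9: bank 6 row 6 — prev 9 → CONFLICT

TRACE = E,H,E,C,E,E,C,E,E,C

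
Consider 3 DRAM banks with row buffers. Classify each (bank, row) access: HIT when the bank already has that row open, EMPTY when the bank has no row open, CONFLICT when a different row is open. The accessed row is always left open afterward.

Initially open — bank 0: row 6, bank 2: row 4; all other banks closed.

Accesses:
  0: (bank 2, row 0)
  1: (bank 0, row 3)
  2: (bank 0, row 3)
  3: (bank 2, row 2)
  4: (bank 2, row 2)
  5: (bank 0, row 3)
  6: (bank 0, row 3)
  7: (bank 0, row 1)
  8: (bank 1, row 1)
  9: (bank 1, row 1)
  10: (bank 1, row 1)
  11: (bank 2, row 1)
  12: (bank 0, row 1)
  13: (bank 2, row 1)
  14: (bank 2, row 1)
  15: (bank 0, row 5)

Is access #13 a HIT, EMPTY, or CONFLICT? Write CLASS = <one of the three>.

CLASS = HIT

#0 (2,0) C  (was 4)
#1 (0,3) C  (was 6)
#2 (0,3) H  (was 3)
#3 (2,2) C  (was 0)
#4 (2,2) H  (was 2)
#5 (0,3) H  (was 3)
#6 (0,3) H  (was 3)
#7 (0,1) C  (was 3)
#8 (1,1) E
#9 (1,1) H  (was 1)
#10 (1,1) H  (was 1)
#11 (2,1) C  (was 2)
#12 (0,1) H  (was 1)
#13 (2,1) H  (was 1)
#14 (2,1) H  (was 1)
#15 (0,5) C  (was 1)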